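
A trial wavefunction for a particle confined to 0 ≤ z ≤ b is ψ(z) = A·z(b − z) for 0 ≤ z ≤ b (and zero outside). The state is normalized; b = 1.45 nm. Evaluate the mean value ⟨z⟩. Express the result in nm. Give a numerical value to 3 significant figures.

⟨z⟩ ≈ 0.725 nm

The expectation value is the |ψ|²-weighted average of z: ∫ z|ψ|² dz.
Evaluating both integrals, ⟨z⟩ = b/2.
With b = 1.45, ⟨z⟩ = 0.7250.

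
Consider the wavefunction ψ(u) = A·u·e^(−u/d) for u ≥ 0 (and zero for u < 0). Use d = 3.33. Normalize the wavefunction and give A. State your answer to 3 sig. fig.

The normalization condition is ∫|ψ|² du = 1 from 0 to ∞.
Using ∫₀^∞ uⁿ e^(−αu) du = n!/αⁿ⁺¹, ∫|ψ|² du = A²·(d^3/4).
Hence A² = 1/[d^3/4].
Substituting d = 3.33 gives A² = 0.1083, so A = 0.3291.

A ≈ 0.329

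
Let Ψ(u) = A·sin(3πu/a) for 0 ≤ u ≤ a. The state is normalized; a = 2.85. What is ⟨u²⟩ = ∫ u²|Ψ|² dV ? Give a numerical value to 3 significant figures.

The expectation value is the |Ψ|²-weighted average of u^2: ∫ u^2|Ψ|² du.
Using sin²θ = (1 − cos 2θ)/2, the ratio of the moment integral to the normalization integral gives ⟨u²⟩ = -a^2/(18·π^2) + a^2/3.
With a = 2.85, ⟨u^2⟩ = 2.662.

⟨u^2⟩ ≈ 2.66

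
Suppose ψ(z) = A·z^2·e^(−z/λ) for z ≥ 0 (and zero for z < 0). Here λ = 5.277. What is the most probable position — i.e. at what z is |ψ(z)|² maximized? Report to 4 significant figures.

z ≈ 10.55

Differentiate |ψ(z)|² with respect to z and set to zero.
This gives z = 2·λ.
With λ = 5.277, the most probable position is 10.554.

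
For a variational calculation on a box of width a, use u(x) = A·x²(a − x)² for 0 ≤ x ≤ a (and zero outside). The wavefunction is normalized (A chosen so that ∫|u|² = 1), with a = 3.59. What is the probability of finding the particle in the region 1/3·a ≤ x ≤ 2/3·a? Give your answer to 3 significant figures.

|u|² is the probability density, so P = ∫_{1/3·a}^{2/3·a} |u|² dx.
The normalization integral ∫|u|²dx over the whole domain equals a^9/630·A², and A² cancels in the ratio.
Substituting t = x/a, A² and the length scale cancel in the ratio: P = ∫_{1/3}^{2/3} t^4·(1 - t)^4 dt / ∫_{0}^{1} t^4·(1 - t)^4 dt.
Using ∫ t^4·(1 - t)^4 dt = t^5·(70·t^4 - 315·t^3 + 540·t^2 - 420·t + 126)/630, the numerator is ≈ 0.0011275 and the denominator is 1/630.
Taking the ratio, P = 0.7103.

P ≈ 0.710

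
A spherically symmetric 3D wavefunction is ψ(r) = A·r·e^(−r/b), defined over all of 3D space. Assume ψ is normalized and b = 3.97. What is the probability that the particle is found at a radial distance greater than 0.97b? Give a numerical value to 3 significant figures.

P ≈ 0.953

With dV = 4πr²dr, the probability is ∫|ψ|² dV over r > 0.97b.
A² is fixed by ∫₀^∞ 4πr²|ψ|² dr = 1, i.e. A² = (3·π·b^5)^(−1).
Let u = r/b; then A², 4π and the length scale all cancel, so P = ∫_{0.97}^{∞} u^4·e^(-2·u) du ÷ ∫_{0}^{∞} u^4·e^(-2·u) du.
Using ∫ u^4·e^(-2·u) du = -(u^4/2 + u^3 + 3·u^2/2 + 3·u/2 + 3/4)·e^(-2·u), the numerator is ≈ 0.71445 and the denominator is 3/4.
This evaluates to P = 0.9526.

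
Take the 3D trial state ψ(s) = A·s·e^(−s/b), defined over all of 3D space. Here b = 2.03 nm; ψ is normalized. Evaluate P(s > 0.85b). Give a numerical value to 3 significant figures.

P ≈ 0.970

With dV = 4πs²ds, the probability is ∫|ψ|² dV over s > 0.85b.
A² is fixed by ∫₀^∞ 4πs²|ψ|² ds = 1, i.e. A² = (3·π·b^5)^(−1).
Let u = s/b; then A², 4π and the length scale all cancel, so P = ∫_{0.85}^{∞} u^4·e^(-2·u) du ÷ ∫_{0}^{∞} u^4·e^(-2·u) du.
With ∫ u^4·e^(-2·u) du = -(u^4/2 + u^3 + 3·u^2/2 + 3·u/2 + 3/4)·e^(-2·u) + C, the region integral is ≈ 0.72779 and the full one is 3/4.
The region integral divided by the full integral gives P = 0.9704.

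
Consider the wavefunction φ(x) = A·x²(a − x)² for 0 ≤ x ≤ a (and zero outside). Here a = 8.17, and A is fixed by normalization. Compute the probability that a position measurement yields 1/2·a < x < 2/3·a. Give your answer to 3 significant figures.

P ≈ 0.355

|φ|² is the probability density, so P = ∫_{1/2·a}^{2/3·a} |φ|² dx.
With A² fixed by ∫|φ|² = 1, i.e. A² = (a^9/630)^(−1), substitute and integrate.
Substituting u = x/a, A² and the length scale cancel in the ratio: P = ∫_{1/2}^{2/3} u^4·(1 - u)^4 du / ∫_{0}^{1} u^4·(1 - u)^4 du.
An antiderivative of u^4·(1 - u)^4 is u^5·(70·u^4 - 315·u^3 + 540·u^2 - 420·u + 126)/630; evaluating from 1/2 to 2/3 gives ≈ 0.00056374, while the full integral is 1/630.
Taking the ratio, P = 0.3552.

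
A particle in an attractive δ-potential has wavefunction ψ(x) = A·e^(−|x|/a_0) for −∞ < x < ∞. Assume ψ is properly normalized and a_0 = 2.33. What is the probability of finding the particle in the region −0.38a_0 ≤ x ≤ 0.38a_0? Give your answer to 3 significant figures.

P ≈ 0.532

The probability is P = ∫ |ψ|² dx over [−0.38a_0, 0.38a_0].
Since A² = 1/(a_0), this is the region integral divided by the full normalization integral.
By symmetry take twice the x ≥ 0 contribution in numerator and denominator; the 2's cancel. Let u = x/a_0; then A² and the length scale cancel, so P = ∫_{0}^{0.38} e^(-2·u) du ÷ ∫_{0}^{∞} e^(-2·u) du.
Using ∫ e^(-2·u) du = -e^(-2·u)/2, the numerator is 1/2 - e^(-19/25)/2 and the denominator is 1/2.
The result is P = 0.5323.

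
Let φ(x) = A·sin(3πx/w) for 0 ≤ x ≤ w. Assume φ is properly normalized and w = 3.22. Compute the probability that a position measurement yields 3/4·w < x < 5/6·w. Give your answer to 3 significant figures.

P ≈ 0.136

The probability is P = ∫ |φ|² dx over [3/4·w, 5/6·w].
With A² fixed by ∫|φ|² = 1, i.e. A² = (w/2)^(−1), substitute and integrate.
In terms of u = x/w (A² and the length scale cancel between numerator and denominator), P = [∫_{3/4}^{5/6} sin(3·π·u)^2 du] / [∫_{0}^{1} sin(3·π·u)^2 du].
With ∫ sin(3·π·u)^2 du = u/2 - sin(6·π·u)/(12·π) + C, the region integral is 1/(12·π) + 1/24 and the full one is 1/2.
Evaluating gives P = (2 + π)/(12·π).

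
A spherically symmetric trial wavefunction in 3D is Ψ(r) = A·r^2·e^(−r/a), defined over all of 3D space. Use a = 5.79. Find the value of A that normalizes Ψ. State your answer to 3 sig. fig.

A ≈ 0.000255

Require ∫ |Ψ|² 4πr² dr = 1 over the whole domain.
The angular integral contributes 4π, leaving ∫₀^∞ r²|Ψ|² dr.
∫|Ψ|² 4πr² dr = A²·(45·π·a^7/2).
Hence A² = 1/[45·π·a^7/2].
Plugging in a = 5.79 yields A = 0.0002547.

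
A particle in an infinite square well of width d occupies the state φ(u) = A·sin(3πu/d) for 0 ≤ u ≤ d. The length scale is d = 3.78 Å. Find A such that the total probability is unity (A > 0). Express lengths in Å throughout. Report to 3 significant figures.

A ≈ 0.727 Å^(-1/2)

Normalization requires ∫|φ|² du = 1, integrated from 0 to d.
With ∫₀^d sin²(nπu/d) du = d/2, carrying out the integral gives A² · d/2.
So A² = (d/2)^(−1).
Substituting d = 3.78 gives A² = 0.5291, so A = 0.7274.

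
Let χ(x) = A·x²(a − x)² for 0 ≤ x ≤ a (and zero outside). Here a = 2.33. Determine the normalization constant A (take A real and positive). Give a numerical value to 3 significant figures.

A ≈ 0.558

Require ∫ |χ|² dx = 1 over the whole domain.
Expanding the polynomial and integrating term by term, with χ = A·x²(a − x)², the integral evaluates to A²·[a^9/630].
Setting this equal to 1 gives A² = 1/(a^9/630).
Substituting a = 2.33 gives A² = 0.3113, so A = 0.5579.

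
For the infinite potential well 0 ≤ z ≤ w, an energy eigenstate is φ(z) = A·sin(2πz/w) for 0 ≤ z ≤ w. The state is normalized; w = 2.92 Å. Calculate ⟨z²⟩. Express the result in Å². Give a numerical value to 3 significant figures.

⟨z^2⟩ ≈ 2.73 Å^2

By definition ⟨z²⟩ = ∫ z^2 |φ(z)|² dz.
Evaluating both integrals, ⟨z²⟩ = -w^2/(8·π^2) + w^2/3.
Putting w = 2.92 gives 2.734.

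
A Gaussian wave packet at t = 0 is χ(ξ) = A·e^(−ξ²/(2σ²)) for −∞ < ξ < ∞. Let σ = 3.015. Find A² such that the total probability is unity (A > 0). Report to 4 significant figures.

A^2 ≈ 0.1871

Require ∫ |χ|² dξ = 1 over the whole domain.
Differentiating ∫e^(−αξ²) dξ = √(π/α) under α to get the higher moments, the integral (without the A² prefactor) comes out to √(π)·σ.
Setting this equal to 1 gives A² = 1/(√(π)·σ).
With σ = 3.015: A² = 0.18713 and A = 0.43258.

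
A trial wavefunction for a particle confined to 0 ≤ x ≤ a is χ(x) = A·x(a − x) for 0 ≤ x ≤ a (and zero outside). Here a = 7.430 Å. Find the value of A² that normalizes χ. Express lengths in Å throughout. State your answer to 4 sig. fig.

A^2 ≈ 0.001325 Å^(-5)

The normalization condition is ∫|χ|² dx = 1 from 0 to a.
∫|χ|² dx = A²·(a^5/30).
Hence A² = 1/[a^5/30].
Plugging in a = 7.430 yields A = 0.036399.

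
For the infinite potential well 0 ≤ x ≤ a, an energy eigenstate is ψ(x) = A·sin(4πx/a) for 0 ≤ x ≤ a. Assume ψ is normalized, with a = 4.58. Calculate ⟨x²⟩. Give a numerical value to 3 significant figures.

⟨x^2⟩ ≈ 6.93

The expectation value is the |ψ|²-weighted average of x^2: ∫ x^2|ψ|² dx.
With ∫₀^a sin²(nπx/a) dx = a/2, the ratio of the moment integral to the normalization integral gives ⟨x²⟩ = -a^2/(32·π^2) + a^2/3.
Putting a = 4.58 gives 6.926.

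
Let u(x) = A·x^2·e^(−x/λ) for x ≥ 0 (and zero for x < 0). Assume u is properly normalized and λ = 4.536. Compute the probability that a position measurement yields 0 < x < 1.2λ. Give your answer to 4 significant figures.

P = ∫_{0}^{1.2λ} |u(x)|² dx.
The normalization integral ∫|u|²dx over the whole domain equals 3·λ^5/4·A², and A² cancels in the ratio.
In terms of t = x/λ (A² and the length scale cancel between numerator and denominator), P = [∫_{0}^{1.2} t^4·e^(-2·t) dt] / [∫_{0}^{∞} t^4·e^(-2·t) dt].
With ∫ t^4·e^(-2·t) dt = -(t^4/2 + t^3 + 3·t^2/2 + 3·t/2 + 3/4)·e^(-2·t) + C, the region integral is ≈ 0.0719014 and the full one is 3/4.
Evaluating gives P = 0.095869.

P ≈ 0.09587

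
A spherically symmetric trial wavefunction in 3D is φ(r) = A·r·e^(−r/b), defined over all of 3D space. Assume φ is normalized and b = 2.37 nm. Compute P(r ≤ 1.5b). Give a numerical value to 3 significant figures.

P ≈ 0.185

With dV = 4πr²dr, the probability is ∫|φ|² dV over r ≤ 1.5b.
Normalization gives A² = 1/(3·π·b^5).
Let u = r/b; then A², 4π and the length scale all cancel, so P = ∫_{0}^{1.5} u^4·e^(-2·u) du ÷ ∫_{0}^{∞} u^4·e^(-2·u) du.
An antiderivative of u^4·e^(-2·u) is -(u^4/2 + u^3 + 3·u^2/2 + 3·u/2 + 3/4)·e^(-2·u); evaluating from 0 to 1.5 gives 3/4 - 393·e^(-3)/32, while the full integral is 3/4.
The region integral divided by the full integral gives P = 0.1847.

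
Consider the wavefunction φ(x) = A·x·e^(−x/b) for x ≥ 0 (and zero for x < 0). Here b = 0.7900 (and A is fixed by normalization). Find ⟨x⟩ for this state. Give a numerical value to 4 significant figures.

⟨x⟩ ≈ 1.185

⟨x⟩ = ∫ x |φ|² dx over the full domain.
Recall ∫₀^∞ x^m e^(−x/β) dx = m!·β^(m+1), since the A² factors cancel between numerator and denominator, ⟨x⟩ = 3·b/2.
With b = 0.7900, ⟨x⟩ = 1.1850.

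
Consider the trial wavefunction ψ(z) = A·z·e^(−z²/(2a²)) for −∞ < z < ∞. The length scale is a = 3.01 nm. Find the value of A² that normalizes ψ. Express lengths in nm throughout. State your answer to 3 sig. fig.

A^2 ≈ 0.0414 nm^(-3)

We need A² ∫|f|² dz = 1, taking the integral from −∞ to ∞.
Differentiating ∫e^(−αz²) dz = √(π/α) under α to get the higher moments, the integral (without the A² prefactor) comes out to √(π)·a^3/2.
Hence A² = 1/[√(π)·a^3/2].
Substituting a = 3.01 gives A² = 0.04138, so A = 0.2034.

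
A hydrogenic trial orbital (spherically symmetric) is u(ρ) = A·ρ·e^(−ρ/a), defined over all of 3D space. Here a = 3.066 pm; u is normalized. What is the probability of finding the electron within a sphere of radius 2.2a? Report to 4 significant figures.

P = ∫ |u|² 4πρ² dρ over ρ ≤ 2.2a.
Normalization gives A² = 1/(3·π·a^5).
Let t = ρ/a; then A², 4π and the length scale all cancel, so P = ∫_{0}^{2.2} t^4·e^(-2·t) dt ÷ ∫_{0}^{∞} t^4·e^(-2·t) dt.
Using ∫ t^4·e^(-2·t) dt = -(t^4/2 + t^3 + 3·t^2/2 + 3·t/2 + 3/4)·e^(-2·t), the numerator is ≈ 0.336612 and the denominator is 3/4.
This evaluates to P = 0.44882.

P ≈ 0.4488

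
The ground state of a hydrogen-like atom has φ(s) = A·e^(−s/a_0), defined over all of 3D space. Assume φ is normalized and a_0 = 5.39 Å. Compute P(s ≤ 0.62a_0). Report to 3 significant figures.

P = ∫ |φ|² 4πs² ds over s ≤ 0.62a_0.
The full normalization integral is A²·[π·a_0^3] = 1, fixing A².
Substituting u = s/a_0, A², 4π and the length scale all cancel in the ratio: P = ∫_{0}^{0.62} u^2·e^(-2·u) du / ∫_{0}^{∞} u^2·e^(-2·u) du.
Using ∫ u^2·e^(-2·u) du = -(2·u^2 + 2·u + 1)·e^(-2·u)/4, the numerator is 1/4 - 3761·e^(-31/25)/5000 and the denominator is 1/4.
Taking the ratio yields P = 0.1293.

P ≈ 0.129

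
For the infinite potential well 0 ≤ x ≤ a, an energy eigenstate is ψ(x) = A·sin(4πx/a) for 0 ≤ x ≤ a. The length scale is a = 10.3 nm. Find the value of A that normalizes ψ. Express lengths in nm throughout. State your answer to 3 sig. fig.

A ≈ 0.441 nm^(-1/2)

Normalization requires ∫|ψ|² dx = 1, integrated from 0 to a.
Using sin²θ = (1 − cos 2θ)/2, carrying out the integral gives A² · a/2.
Setting this equal to 1 gives A² = 1/(a/2).
Plugging in a = 10.3 yields A = 0.4407.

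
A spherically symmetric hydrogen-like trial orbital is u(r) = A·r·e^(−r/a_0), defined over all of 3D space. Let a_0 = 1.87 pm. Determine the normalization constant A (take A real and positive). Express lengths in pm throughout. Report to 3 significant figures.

Require ∫ |u|² 4πr² dr = 1 over the whole domain.
Carrying out the integral gives A² · 3·π·a_0^5.
Hence A² = 1/[3·π·a_0^5].
Plugging in a_0 = 1.87 yields A = 0.06812.

A ≈ 0.0681 pm^(-5/2)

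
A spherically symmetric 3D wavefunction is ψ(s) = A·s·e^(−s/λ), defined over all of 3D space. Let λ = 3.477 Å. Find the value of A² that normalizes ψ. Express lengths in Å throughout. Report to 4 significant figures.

A^2 ≈ 0.0002088 Å^(-5)

We need A² ∫|f|² 4πs² ds = 1, taking the integral from 0 to ∞.
The integral (without the A² prefactor) comes out to 3·π·λ^5.
Substituting λ = 3.477 gives A² = 0.00020879, so A = 0.014449.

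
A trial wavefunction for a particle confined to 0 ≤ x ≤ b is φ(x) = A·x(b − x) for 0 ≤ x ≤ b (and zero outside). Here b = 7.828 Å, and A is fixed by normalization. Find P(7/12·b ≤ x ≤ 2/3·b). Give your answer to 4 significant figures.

|φ|² is the probability density, so P = ∫_{7/12·b}^{2/3·b} |φ|² dx.
The normalization integral ∫|φ|²dx over the whole domain equals b^5/30·A², and A² cancels in the ratio.
Let u = x/b; then A² and the length scale cancel, so P = ∫_{7/12}^{2/3} u^2·(1 - u)^2 du ÷ ∫_{0}^{1} u^2·(1 - u)^2 du.
With ∫ u^2·(1 - u)^2 du = u^3·(6·u^2 - 15·u + 10)/30 + C, the region integral is ≈ 0.00455810 and the full one is 1/30.
The result is P = 0.13674.

P ≈ 0.1367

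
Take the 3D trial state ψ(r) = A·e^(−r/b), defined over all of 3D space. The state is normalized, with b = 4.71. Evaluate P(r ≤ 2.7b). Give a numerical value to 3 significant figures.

P ≈ 0.905

P = ∫ |ψ|² 4πr² dr over r ≤ 2.7b.
The full normalization integral is A²·[π·b^3] = 1, fixing A².
Substituting u = r/b, A², 4π and the length scale all cancel in the ratio: P = ∫_{0}^{2.7} u^2·e^(-2·u) du / ∫_{0}^{∞} u^2·e^(-2·u) du.
With ∫ u^2·e^(-2·u) du = -(2·u^2 + 2·u + 1)·e^(-2·u)/4 + C, the region integral is 1/4 - 1049·e^(-27/5)/200 and the full one is 1/4.
This evaluates to P = 0.9052.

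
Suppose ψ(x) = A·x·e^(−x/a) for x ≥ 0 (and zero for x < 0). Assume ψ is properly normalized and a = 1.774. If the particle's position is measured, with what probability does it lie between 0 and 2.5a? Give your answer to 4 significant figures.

P = ∫_{0}^{2.5a} |ψ(x)|² dx.
The normalization integral ∫|ψ|²dx over the whole domain equals a^3/4·A², and A² cancels in the ratio.
Substituting u = x/a, A² and the length scale cancel in the ratio: P = ∫_{0}^{2.5} u^2·e^(-2·u) du / ∫_{0}^{∞} u^2·e^(-2·u) du.
Using ∫ u^2·e^(-2·u) du = -(2·u^2 + 2·u + 1)·e^(-2·u)/4, the numerator is 1/4 - 37·e^(-5)/8 and the denominator is 1/4.
This works out to P = 0.87535.

P ≈ 0.8753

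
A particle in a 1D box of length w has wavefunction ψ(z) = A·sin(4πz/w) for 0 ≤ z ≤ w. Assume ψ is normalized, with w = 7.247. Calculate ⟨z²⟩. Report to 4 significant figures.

By definition ⟨z²⟩ = ∫ z^2 |ψ(z)|² dz.
Evaluating both integrals, ⟨z²⟩ = -w^2/(32·π^2) + w^2/3.
With w = 7.247, ⟨z^2⟩ = 17.340.

⟨z^2⟩ ≈ 17.34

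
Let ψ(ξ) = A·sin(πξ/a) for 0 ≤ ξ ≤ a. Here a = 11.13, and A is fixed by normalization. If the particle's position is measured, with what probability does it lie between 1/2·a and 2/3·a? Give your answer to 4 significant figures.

P = ∫_{1/2·a}^{2/3·a} |ψ(ξ)|² dξ.
Since A² = 1/(a/2), this is the region integral divided by the full normalization integral.
Substituting u = ξ/a, A² and the length scale cancel in the ratio: P = ∫_{1/2}^{2/3} sin(π·u)^2 du / ∫_{0}^{1} sin(π·u)^2 du.
Using ∫ sin(π·u)^2 du = u/2 - sin(2·π·u)/(4·π), the numerator is √(3)/(8·π) + 1/12 and the denominator is 1/2.
Taking the ratio, P = (√(3)/4 + π/6)/π.

P ≈ 0.3045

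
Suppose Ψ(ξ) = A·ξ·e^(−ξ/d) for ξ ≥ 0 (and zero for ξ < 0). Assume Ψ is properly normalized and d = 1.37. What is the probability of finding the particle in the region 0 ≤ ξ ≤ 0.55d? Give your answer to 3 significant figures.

P = ∫_{0}^{0.55d} |Ψ(ξ)|² dξ.
With A² fixed by ∫|Ψ|² = 1, i.e. A² = (d^3/4)^(−1), substitute and integrate.
Let u = ξ/d; then A² and the length scale cancel, so P = ∫_{0}^{0.55} u^2·e^(-2·u) du ÷ ∫_{0}^{∞} u^2·e^(-2·u) du.
Using ∫ u^2·e^(-2·u) du = -(2·u^2 + 2·u + 1)·e^(-2·u)/4, the numerator is 1/4 - 541·e^(-11/10)/800 and the denominator is 1/4.
Evaluating gives P = 0.09958.

P ≈ 0.0996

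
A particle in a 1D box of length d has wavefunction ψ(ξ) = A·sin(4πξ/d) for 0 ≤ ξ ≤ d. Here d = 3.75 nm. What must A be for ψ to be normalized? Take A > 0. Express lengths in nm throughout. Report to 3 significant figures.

Require ∫ |ψ|² dξ = 1 over the whole domain.
The integral (without the A² prefactor) comes out to d/2.
Setting this equal to 1 gives A² = 1/(d/2).
With d = 3.75: A² = 0.5333 and A = 0.7303.

A ≈ 0.730 nm^(-1/2)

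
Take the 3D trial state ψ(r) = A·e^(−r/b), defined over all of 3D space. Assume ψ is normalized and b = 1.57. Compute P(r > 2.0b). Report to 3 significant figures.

P = ∫ |ψ|² 4πr² dr over r > 2.0b.
A² is fixed by ∫₀^∞ 4πr²|ψ|² dr = 1, i.e. A² = (π·b^3)^(−1).
Let u = r/b; then A², 4π and the length scale all cancel, so P = ∫_{2.0}^{∞} u^2·e^(-2·u) du ÷ ∫_{0}^{∞} u^2·e^(-2·u) du.
With ∫ u^2·e^(-2·u) du = -(2·u^2 + 2·u + 1)·e^(-2·u)/4 + C, the region integral is 13·e^(-4)/4 and the full one is 1/4.
This evaluates to P = 0.2381.

P ≈ 0.238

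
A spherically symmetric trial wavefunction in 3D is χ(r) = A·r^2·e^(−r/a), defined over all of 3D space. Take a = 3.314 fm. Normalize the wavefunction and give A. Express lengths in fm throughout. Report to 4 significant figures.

Normalization requires ∫|χ|² 4πr² dr = 1, integrated from 0 to ∞.
With ∫₀^∞ r^6 e^(−αr) dr = 6!/α^7, the integral (without the A² prefactor) comes out to 45·π·a^7/2.
Substituting a = 3.314 gives A² = 0.0000032226, so A = 0.0017951.

A ≈ 0.001795 fm^(-7/2)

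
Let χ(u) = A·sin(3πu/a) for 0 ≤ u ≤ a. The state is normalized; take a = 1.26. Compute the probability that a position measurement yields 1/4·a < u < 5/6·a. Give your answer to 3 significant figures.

|χ|² is the probability density, so P = ∫_{1/4·a}^{5/6·a} |χ|² du.
With A² fixed by ∫|χ|² = 1, i.e. A² = (a/2)^(−1), substitute and integrate.
Substituting t = u/a, A² and the length scale cancel in the ratio: P = ∫_{1/4}^{5/6} sin(3·π·t)^2 dt / ∫_{0}^{1} sin(3·π·t)^2 dt.
With ∫ sin(3·π·t)^2 dt = t/2 - sin(6·π·t)/(12·π) + C, the region integral is 7/24 - 1/(12·π) and the full one is 1/2.
This works out to P = (-2 + 7·π)/(12·π).

P ≈ 0.530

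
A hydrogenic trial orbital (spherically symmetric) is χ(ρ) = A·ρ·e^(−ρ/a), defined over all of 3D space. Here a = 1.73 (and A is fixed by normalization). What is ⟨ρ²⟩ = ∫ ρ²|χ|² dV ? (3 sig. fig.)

By definition ⟨ρ²⟩ = ∫ ρ^2 |χ(ρ)|² 4πρ² dρ.
With ∫₀^∞ ρ^6 e^(−αρ) dρ = 6!/α^7, since the A² factors cancel between numerator and denominator, ⟨ρ²⟩ = 15·a^2/2.
Putting a = 1.73 gives 22.45.

⟨ρ^2⟩ ≈ 22.4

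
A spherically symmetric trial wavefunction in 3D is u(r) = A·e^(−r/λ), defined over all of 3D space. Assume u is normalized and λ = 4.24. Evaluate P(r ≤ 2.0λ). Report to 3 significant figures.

P = ∫ |u|² 4πr² dr over r ≤ 2.0λ.
Normalization gives A² = 1/(π·λ^3).
In terms of t = r/λ (A², 4π and the length scale all cancel between numerator and denominator), P = [∫_{0}^{2.0} t^2·e^(-2·t) dt] / [∫_{0}^{∞} t^2·e^(-2·t) dt].
An antiderivative of t^2·e^(-2·t) is -(2·t^2 + 2·t + 1)·e^(-2·t)/4; evaluating from 0 to 2.0 gives 1/4 - 13·e^(-4)/4, while the full integral is 1/4.
The region integral divided by the full integral gives P = 0.7619.

P ≈ 0.762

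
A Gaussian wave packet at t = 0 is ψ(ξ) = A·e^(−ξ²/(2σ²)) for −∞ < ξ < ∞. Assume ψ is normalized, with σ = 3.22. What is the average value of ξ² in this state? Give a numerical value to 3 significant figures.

⟨ξ²⟩ = ∫ ξ^2 |ψ|² dξ over the full domain.
Using the Gaussian integral ∫_{−∞}^{∞} e^(−αξ²) dξ = √(π/α), evaluating both integrals, ⟨ξ²⟩ = σ^2/2.
With σ = 3.22, ⟨ξ^2⟩ = 5.184.

⟨ξ^2⟩ ≈ 5.18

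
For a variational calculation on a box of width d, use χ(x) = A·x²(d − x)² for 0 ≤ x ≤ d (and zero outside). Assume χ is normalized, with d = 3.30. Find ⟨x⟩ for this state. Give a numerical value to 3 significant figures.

The expectation value is the |χ|²-weighted average of x: ∫ x|χ|² dx.
The ratio of the moment integral to the normalization integral gives ⟨x⟩ = d/2.
Putting d = 3.30 gives 1.650.

⟨x⟩ ≈ 1.65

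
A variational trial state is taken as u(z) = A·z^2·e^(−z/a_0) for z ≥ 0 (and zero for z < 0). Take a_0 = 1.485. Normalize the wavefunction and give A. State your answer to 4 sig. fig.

A ≈ 0.4297

Require ∫ |u|² dz = 1 over the whole domain.
Carrying out the integral gives A² · 3·a_0^5/4.
So A² = (3·a_0^5/4)^(−1).
Substituting a_0 = 1.485 gives A² = 0.18463, so A = 0.42969.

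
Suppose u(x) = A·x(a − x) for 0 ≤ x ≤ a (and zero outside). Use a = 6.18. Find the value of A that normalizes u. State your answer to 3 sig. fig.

Normalization requires ∫|u|² dx = 1, integrated from 0 to a.
∫|u|² dx = A²·(a^5/30).
With a = 6.18: A² = 0.003328 and A = 0.05769.

A ≈ 0.0577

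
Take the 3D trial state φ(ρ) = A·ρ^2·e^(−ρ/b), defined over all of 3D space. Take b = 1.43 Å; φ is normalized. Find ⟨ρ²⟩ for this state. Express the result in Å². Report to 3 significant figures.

⟨ρ^2⟩ ≈ 28.6 Å^2

The expectation value is the |φ|²-weighted average of ρ^2: ∫ ρ^2|φ|² 4πρ² dρ.
The ratio of the moment integral to the normalization integral gives ⟨ρ²⟩ = 14·b^2.
Putting b = 1.43 gives 28.63.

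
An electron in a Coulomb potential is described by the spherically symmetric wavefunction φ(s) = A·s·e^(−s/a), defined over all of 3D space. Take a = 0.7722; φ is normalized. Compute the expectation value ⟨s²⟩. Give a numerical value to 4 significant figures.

⟨s^2⟩ ≈ 4.472

⟨s²⟩ = ∫ s^2 |φ|² 4πs² ds over the full domain.
With ∫₀^∞ s^6 e^(−αs) ds = 6!/α^7, since the A² factors cancel between numerator and denominator, ⟨s²⟩ = 15·a^2/2.
With a = 0.7722, ⟨s^2⟩ = 4.4722.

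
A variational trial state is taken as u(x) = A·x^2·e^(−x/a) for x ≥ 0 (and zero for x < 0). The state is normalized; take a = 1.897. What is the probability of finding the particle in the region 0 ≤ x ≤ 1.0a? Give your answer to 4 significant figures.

P ≈ 0.05265

The probability is P = ∫ |u|² dx over [0, 1.0a].
With A² fixed by ∫|u|² = 1, i.e. A² = (3·a^5/4)^(−1), substitute and integrate.
Let t = x/a; then A² and the length scale cancel, so P = ∫_{0}^{1.0} t^4·e^(-2·t) dt ÷ ∫_{0}^{∞} t^4·e^(-2·t) dt.
An antiderivative of t^4·e^(-2·t) is -(t^4/2 + t^3 + 3·t^2/2 + 3·t/2 + 3/4)·e^(-2·t); evaluating from 0 to 1.0 gives 3/4 - 21·e^(-2)/4, while the full integral is 3/4.
Evaluating gives P = 0.052653.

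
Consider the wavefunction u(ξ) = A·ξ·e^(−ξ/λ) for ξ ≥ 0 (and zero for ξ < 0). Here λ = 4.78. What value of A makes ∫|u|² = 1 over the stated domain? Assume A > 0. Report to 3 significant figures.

A ≈ 0.191

We need A² ∫|f|² dξ = 1, taking the integral from 0 to ∞.
∫|u|² dξ = A²·(λ^3/4).
Hence A² = 1/[λ^3/4].
Substituting λ = 4.78 gives A² = 0.03662, so A = 0.1914.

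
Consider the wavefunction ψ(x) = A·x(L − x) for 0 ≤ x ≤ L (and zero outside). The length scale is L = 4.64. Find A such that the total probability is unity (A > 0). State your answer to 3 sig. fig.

The normalization condition is ∫|ψ|² dx = 1 from 0 to L.
Expanding the polynomial and integrating term by term, the integral (without the A² prefactor) comes out to L^5/30.
Hence A² = 1/[L^5/30].
Plugging in L = 4.64 yields A = 0.1181.

A ≈ 0.118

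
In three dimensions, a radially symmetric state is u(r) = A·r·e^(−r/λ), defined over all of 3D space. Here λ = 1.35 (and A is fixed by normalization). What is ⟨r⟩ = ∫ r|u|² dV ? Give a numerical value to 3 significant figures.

The expectation value is the |u|²-weighted average of r: ∫ r|u|² 4πr² dr.
With ∫₀^∞ r^5 e^(−αr) dr = 5!/α^6, since the A² factors cancel between numerator and denominator, ⟨r⟩ = 5·λ/2.
Putting λ = 1.35 gives 3.375.

⟨r⟩ ≈ 3.38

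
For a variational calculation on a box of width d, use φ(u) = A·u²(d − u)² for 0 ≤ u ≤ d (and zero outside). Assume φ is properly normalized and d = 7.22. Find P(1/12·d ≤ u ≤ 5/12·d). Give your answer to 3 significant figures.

|φ|² is the probability density, so P = ∫_{1/12·d}^{5/12·d} |φ|² du.
The normalization integral ∫|φ|²du over the whole domain equals d^9/630·A², and A² cancels in the ratio.
Substituting t = u/d, A² and the length scale cancel in the ratio: P = ∫_{1/12}^{5/12} t^4·(1 - t)^4 dt / ∫_{0}^{1} t^4·(1 - t)^4 dt.
An antiderivative of t^4·(1 - t)^4 is t^5·(70·t^4 - 315·t^3 + 540·t^2 - 420·t + 126)/630; evaluating from 1/12 to 5/12 gives ≈ 0.00047929, while the full integral is 1/630.
The result is P = 0.3019.

P ≈ 0.302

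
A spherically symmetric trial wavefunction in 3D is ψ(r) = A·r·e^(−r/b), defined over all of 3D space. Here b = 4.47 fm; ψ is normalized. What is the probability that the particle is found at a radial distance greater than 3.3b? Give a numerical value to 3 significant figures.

With dV = 4πr²dr, the probability is ∫|ψ|² dV over r > 3.3b.
The full normalization integral is A²·[3·π·b^5] = 1, fixing A².
Substituting u = r/b, A², 4π and the length scale all cancel in the ratio: P = ∫_{3.3}^{∞} u^4·e^(-2·u) du / ∫_{0}^{∞} u^4·e^(-2·u) du.
Using ∫ u^4·e^(-2·u) du = -(u^4/2 + u^3 + 3·u^2/2 + 3·u/2 + 3/4)·e^(-2·u), the numerator is ≈ 0.15953 and the denominator is 3/4.
Taking the ratio yields P = 0.2127.

P ≈ 0.213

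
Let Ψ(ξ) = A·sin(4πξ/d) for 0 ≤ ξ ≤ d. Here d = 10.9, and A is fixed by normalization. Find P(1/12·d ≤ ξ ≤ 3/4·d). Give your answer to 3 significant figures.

The probability is P = ∫ |Ψ|² dξ over [1/12·d, 3/4·d].
With A² fixed by ∫|Ψ|² = 1, i.e. A² = (d/2)^(−1), substitute and integrate.
Let u = ξ/d; then A² and the length scale cancel, so P = ∫_{1/12}^{3/4} sin(4·π·u)^2 du ÷ ∫_{0}^{1} sin(4·π·u)^2 du.
Using ∫ sin(4·π·u)^2 du = u/2 - sin(4·π·u)·cos(4·π·u)/(8·π), the numerator is √(3)/(32·π) + 1/3 and the denominator is 1/2.
The result is P = √(3)/(16·π) + 2/3.

P ≈ 0.701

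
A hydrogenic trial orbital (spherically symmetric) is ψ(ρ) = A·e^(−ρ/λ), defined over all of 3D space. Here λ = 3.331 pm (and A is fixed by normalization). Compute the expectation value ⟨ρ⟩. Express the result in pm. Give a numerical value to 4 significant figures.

⟨ρ⟩ = ∫ ρ |ψ|² 4πρ² dρ over the full domain.
Recall ∫₀^∞ ρ^m e^(−ρ/β) dρ = m!·β^(m+1), since the A² factors cancel between numerator and denominator, ⟨ρ⟩ = 3·λ/2.
With λ = 3.331, ⟨ρ⟩ = 4.9965.

⟨ρ⟩ ≈ 4.997 pm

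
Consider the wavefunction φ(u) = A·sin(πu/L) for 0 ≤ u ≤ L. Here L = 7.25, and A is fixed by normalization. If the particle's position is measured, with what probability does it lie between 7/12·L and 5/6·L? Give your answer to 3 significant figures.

P ≈ 0.308

The probability is P = ∫ |φ|² du over [7/12·L, 5/6·L].
With A² fixed by ∫|φ|² = 1, i.e. A² = (L/2)^(−1), substitute and integrate.
In terms of t = u/L (A² and the length scale cancel between numerator and denominator), P = [∫_{7/12}^{5/6} sin(π·t)^2 dt] / [∫_{0}^{1} sin(π·t)^2 dt].
With ∫ sin(π·t)^2 dt = t/2 - sin(2·π·t)/(4·π) + C, the region integral is -1/(8·π) + √(3)/(8·π) + 1/8 and the full one is 1/2.
This works out to P = (-1 + √(3) + π)/(4·π).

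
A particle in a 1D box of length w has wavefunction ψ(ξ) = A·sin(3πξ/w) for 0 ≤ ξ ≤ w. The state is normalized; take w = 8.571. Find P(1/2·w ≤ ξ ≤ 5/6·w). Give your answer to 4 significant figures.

P ≈ 0.3333

P = ∫_{1/2·w}^{5/6·w} |ψ(ξ)|² dξ.
The normalization integral ∫|ψ|²dξ over the whole domain equals w/2·A², and A² cancels in the ratio.
Substituting u = ξ/w, A² and the length scale cancel in the ratio: P = ∫_{1/2}^{5/6} sin(3·π·u)^2 du / ∫_{0}^{1} sin(3·π·u)^2 du.
Using ∫ sin(3·π·u)^2 du = u/2 - sin(6·π·u)/(12·π), the numerator is 1/6 and the denominator is 1/2.
Evaluating gives P = 1/3.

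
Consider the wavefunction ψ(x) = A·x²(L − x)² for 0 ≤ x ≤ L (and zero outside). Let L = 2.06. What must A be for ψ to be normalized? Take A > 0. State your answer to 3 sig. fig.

Require ∫ |ψ|² dx = 1 over the whole domain.
Expanding the polynomial and integrating term by term, ∫|ψ|² dx = A²·(L^9/630).
So A² = (L^9/630)^(−1).
Plugging in L = 2.06 yields A = 0.9711.

A ≈ 0.971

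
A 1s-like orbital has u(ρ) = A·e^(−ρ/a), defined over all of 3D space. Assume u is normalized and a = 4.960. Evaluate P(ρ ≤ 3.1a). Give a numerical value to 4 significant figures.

With dV = 4πρ²dρ, the probability is ∫|u|² dV over ρ ≤ 3.1a.
Normalization gives A² = 1/(π·a^3).
Let t = ρ/a; then A², 4π and the length scale all cancel, so P = ∫_{0}^{3.1} t^2·e^(-2·t) dt ÷ ∫_{0}^{∞} t^2·e^(-2·t) dt.
An antiderivative of t^2·e^(-2·t) is -(2·t^2 + 2·t + 1)·e^(-2·t)/4; evaluating from 0 to 3.1 gives 1/4 - 1321·e^(-31/5)/200, while the full integral is 1/4.
The region integral divided by the full integral gives P = 0.94638.

P ≈ 0.9464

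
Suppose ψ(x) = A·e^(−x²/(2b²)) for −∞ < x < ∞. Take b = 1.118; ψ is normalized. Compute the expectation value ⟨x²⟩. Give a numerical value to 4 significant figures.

The expectation value is the |ψ|²-weighted average of x^2: ∫ x^2|ψ|² dx.
Since the A² factors cancel between numerator and denominator, ⟨x²⟩ = b^2/2.
With b = 1.118, ⟨x^2⟩ = 0.62496.

⟨x^2⟩ ≈ 0.6250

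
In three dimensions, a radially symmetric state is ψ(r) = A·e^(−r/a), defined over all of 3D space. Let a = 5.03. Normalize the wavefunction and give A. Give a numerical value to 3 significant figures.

A ≈ 0.0500

Normalization requires ∫|ψ|² 4πr² dr = 1, integrated from 0 to ∞.
The angular integral contributes 4π, leaving ∫₀^∞ r²|ψ|² dr.
Using ∫₀^∞ rⁿ e^(−αr) dr = n!/αⁿ⁺¹, carrying out the integral gives A² · π·a^3.
With a = 5.03: A² = 0.002501 and A = 0.05001.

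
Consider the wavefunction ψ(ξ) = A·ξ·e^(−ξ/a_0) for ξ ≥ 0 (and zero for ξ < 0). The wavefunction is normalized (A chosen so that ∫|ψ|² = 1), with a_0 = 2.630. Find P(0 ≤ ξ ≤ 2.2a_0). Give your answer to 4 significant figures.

P = ∫_{0}^{2.2a_0} |ψ(ξ)|² dξ.
Since A² = 1/(a_0^3/4), this is the region integral divided by the full normalization integral.
In terms of u = ξ/a_0 (A² and the length scale cancel between numerator and denominator), P = [∫_{0}^{2.2} u^2·e^(-2·u) du] / [∫_{0}^{∞} u^2·e^(-2·u) du].
An antiderivative of u^2·e^(-2·u) is -(2·u^2 + 2·u + 1)·e^(-2·u)/4; evaluating from 0 to 2.2 gives 1/4 - 377·e^(-22/5)/100, while the full integral is 1/4.
This works out to P = 0.81486.

P ≈ 0.8149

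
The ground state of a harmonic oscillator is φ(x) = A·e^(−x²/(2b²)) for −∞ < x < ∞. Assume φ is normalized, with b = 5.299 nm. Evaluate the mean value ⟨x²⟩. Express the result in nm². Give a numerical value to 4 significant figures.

The expectation value is the |φ|²-weighted average of x^2: ∫ x^2|φ|² dx.
Differentiating ∫e^(−αx²) dx = √(π/α) under α to get the higher moments, evaluating both integrals, ⟨x²⟩ = b^2/2.
Putting b = 5.299 gives 14.040.

⟨x^2⟩ ≈ 14.04 nm^2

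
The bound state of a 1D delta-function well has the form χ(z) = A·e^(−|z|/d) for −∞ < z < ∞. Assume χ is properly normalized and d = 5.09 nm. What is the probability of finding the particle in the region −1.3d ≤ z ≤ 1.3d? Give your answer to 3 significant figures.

|χ|² is the probability density, so P = ∫_{−1.3d}^{1.3d} |χ|² dz.
The normalization integral ∫|χ|²dz over the whole domain equals d·A², and A² cancels in the ratio.
Both integrals are even about z = 0, so only the z ≥ 0 halves are needed (the factors of 2 cancel). Substituting u = z/d, A² and the length scale cancel in the ratio: P = ∫_{0}^{1.3} e^(-2·u) du / ∫_{0}^{∞} e^(-2·u) du.
Using ∫ e^(-2·u) du = -e^(-2·u)/2, the numerator is 1/2 - e^(-13/5)/2 and the denominator is 1/2.
Taking the ratio, P = 0.9257.

P ≈ 0.926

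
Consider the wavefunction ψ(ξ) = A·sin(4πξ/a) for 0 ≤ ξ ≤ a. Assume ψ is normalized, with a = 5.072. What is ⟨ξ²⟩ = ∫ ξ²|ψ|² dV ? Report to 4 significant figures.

⟨ξ²⟩ = ∫ ξ^2 |ψ|² dξ over the full domain.
The ratio of the moment integral to the normalization integral gives ⟨ξ²⟩ = -a^2/(32·π^2) + a^2/3.
With a = 5.072, ⟨ξ^2⟩ = 8.4936.

⟨ξ^2⟩ ≈ 8.494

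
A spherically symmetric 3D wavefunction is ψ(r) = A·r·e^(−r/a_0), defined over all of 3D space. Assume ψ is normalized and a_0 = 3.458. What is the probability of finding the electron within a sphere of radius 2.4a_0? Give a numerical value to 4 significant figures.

With dV = 4πr²dr, the probability is ∫|ψ|² dV over r ≤ 2.4a_0.
A² is fixed by ∫₀^∞ 4πr²|ψ|² dr = 1, i.e. A² = (3·π·a_0^5)^(−1).
Let u = r/a_0; then A², 4π and the length scale all cancel, so P = ∫_{0}^{2.4} u^4·e^(-2·u) du ÷ ∫_{0}^{∞} u^4·e^(-2·u) du.
Using ∫ u^4·e^(-2·u) du = -(u^4/2 + u^3 + 3·u^2/2 + 3·u/2 + 3/4)·e^(-2·u), the numerator is ≈ 0.392806 and the denominator is 3/4.
Taking the ratio yields P = 0.52374.

P ≈ 0.5237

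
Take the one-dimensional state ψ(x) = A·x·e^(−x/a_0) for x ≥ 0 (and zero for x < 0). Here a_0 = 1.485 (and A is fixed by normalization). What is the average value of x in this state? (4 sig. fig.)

By definition ⟨x⟩ = ∫ x |ψ(x)|² dx.
Recall ∫₀^∞ x^m e^(−x/β) dx = m!·β^(m+1), the ratio of the moment integral to the normalization integral gives ⟨x⟩ = 3·a_0/2.
Putting a_0 = 1.485 gives 2.2275.

⟨x⟩ ≈ 2.228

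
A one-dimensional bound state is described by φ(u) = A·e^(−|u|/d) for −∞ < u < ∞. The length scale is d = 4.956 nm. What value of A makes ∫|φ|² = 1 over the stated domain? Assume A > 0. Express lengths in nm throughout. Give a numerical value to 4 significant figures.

The normalization condition is ∫|φ|² du = 1 from −∞ to ∞.
∫|φ|² du = A²·(d).
Substituting d = 4.956 gives A² = 0.20178, so A = 0.44919.

A ≈ 0.4492 nm^(-1/2)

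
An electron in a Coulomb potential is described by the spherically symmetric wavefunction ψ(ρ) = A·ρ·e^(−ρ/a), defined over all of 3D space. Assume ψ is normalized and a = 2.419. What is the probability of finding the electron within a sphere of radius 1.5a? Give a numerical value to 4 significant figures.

P ≈ 0.1847

With dV = 4πρ²dρ, the probability is ∫|ψ|² dV over ρ ≤ 1.5a.
The full normalization integral is A²·[3·π·a^5] = 1, fixing A².
In terms of u = ρ/a (A², 4π and the length scale all cancel between numerator and denominator), P = [∫_{0}^{1.5} u^4·e^(-2·u) du] / [∫_{0}^{∞} u^4·e^(-2·u) du].
Using ∫ u^4·e^(-2·u) du = -(u^4/2 + u^3 + 3·u^2/2 + 3·u/2 + 3/4)·e^(-2·u), the numerator is 3/4 - 393·e^(-3)/32 and the denominator is 3/4.
The region integral divided by the full integral gives P = 0.18474.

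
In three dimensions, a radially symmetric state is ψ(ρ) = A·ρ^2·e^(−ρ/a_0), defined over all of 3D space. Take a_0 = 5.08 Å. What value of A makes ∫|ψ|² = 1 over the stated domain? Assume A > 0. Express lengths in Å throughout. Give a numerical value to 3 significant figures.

We need A² ∫|f|² 4πρ² dρ = 1, taking the integral from 0 to ∞.
(Spherical symmetry: dV = 4πρ² dρ.)
With ∫₀^∞ ρ^6 e^(−αρ) dρ = 6!/α^7, the integral (without the A² prefactor) comes out to 45·π·a_0^7/2.
So A² = (45·π·a_0^7/2)^(−1).
Substituting a_0 = 5.08 gives A² = 1.620E-7, so A = 0.0004025.

A ≈ 0.000403 Å^(-7/2)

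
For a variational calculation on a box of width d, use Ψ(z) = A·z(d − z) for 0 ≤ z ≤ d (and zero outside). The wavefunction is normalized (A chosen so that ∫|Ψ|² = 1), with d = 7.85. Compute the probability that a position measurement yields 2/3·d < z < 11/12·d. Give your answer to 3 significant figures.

P ≈ 0.205

P = ∫_{2/3·d}^{11/12·d} |Ψ(z)|² dz.
With A² fixed by ∫|Ψ|² = 1, i.e. A² = (d^5/30)^(−1), substitute and integrate.
Substituting u = z/d, A² and the length scale cancel in the ratio: P = ∫_{2/3}^{11/12} u^2·(1 - u)^2 du / ∫_{0}^{1} u^2·(1 - u)^2 du.
Using ∫ u^2·(1 - u)^2 du = u^3·(6·u^2 - 15·u + 10)/30, the numerator is ≈ 0.0068263 and the denominator is 1/30.
Taking the ratio, P = 0.2048.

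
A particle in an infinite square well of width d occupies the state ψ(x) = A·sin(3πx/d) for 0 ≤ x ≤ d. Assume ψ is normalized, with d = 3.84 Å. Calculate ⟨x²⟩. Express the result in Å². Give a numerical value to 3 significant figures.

The expectation value is the |ψ|²-weighted average of x^2: ∫ x^2|ψ|² dx.
The ratio of the moment integral to the normalization integral gives ⟨x²⟩ = -d^2/(18·π^2) + d^2/3.
With d = 3.84, ⟨x^2⟩ = 4.832.

⟨x^2⟩ ≈ 4.83 Å^2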